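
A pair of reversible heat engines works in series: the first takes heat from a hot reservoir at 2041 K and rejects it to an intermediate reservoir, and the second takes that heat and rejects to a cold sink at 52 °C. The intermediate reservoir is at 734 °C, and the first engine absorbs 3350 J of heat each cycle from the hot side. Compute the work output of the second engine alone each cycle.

T_C = 52 °C → 52 + 273.15 = 325.15 K.
T_m = 734 °C → 734 + 273.15 = 1007.15 K.
Heat entering the second stage: Q_m = Q_H·(T_m/T_H) = 3350 × 1007.15/2041.00 = 1650 J.
Second-stage efficiency η₂ = 1 − T_C/T_m = 1 − 325.15/1007.15 = 0.6772, so W₂ = η₂·Q_m = 1120 J.

W₂ ≈ 1120 J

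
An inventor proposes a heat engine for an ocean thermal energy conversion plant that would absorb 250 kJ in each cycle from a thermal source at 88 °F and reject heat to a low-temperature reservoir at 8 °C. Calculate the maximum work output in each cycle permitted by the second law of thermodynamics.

W_max ≈ 19.0 kJ

T_H = 88 °F → (88 − 32) × 5/9 = 31.11 °C = 304.26 K.
T_C = 8 °C → 8 + 273.15 = 281.15 K.
By the Carnot theorem, η_max = 1 − T_C/T_H = 1 − 281.15/304.26 = 0.0760.
W_max = η_max · Q_H = 0.0760 × 250 = 19.0 kJ.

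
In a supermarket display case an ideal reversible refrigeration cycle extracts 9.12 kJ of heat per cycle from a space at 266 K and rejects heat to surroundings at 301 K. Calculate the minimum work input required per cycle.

Carnot COP: COP_R = T_C/(T_H − T_C) = 266.00/35.00 = 7.6000.
W = Q_C/COP_R = 9.12/7.6000 = 1.20 kJ.

W_in ≈ 1.20 kJ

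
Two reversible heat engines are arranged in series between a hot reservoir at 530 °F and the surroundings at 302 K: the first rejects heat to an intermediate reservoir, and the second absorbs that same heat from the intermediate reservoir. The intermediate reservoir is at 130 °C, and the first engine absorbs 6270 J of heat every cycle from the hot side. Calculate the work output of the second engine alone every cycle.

T_H = 530 °F → (530 − 32) × 5/9 = 276.67 °C = 549.82 K.
T_m = 130 °C → 130 + 273.15 = 403.15 K.
Heat entering the second stage: Q_m = Q_H·(T_m/T_H) = 6270 × 403.15/549.82 = 4600 J.
Second-stage efficiency η₂ = 1 − T_C/T_m = 1 − 302.00/403.15 = 0.2509, so W₂ = η₂·Q_m = 1150 J.

W₂ ≈ 1150 J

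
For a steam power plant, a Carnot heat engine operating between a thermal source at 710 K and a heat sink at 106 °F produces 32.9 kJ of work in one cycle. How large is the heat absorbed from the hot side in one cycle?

T_C = 106 °F → (106 − 32) × 5/9 = 41.11 °C = 314.26 K.
η_rev = 1 − T_C/T_H = 1 − 314.26/710.00 = 0.5574.
Q_H = W/η = 32.9/0.5574 = 59.0 kJ.

Q_H ≈ 59.0 kJ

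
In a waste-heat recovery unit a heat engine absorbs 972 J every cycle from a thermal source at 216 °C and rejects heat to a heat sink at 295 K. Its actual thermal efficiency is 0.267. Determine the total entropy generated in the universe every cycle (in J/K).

T_H = 216 °C → 216 + 273.15 = 489.15 K.
W = η·Q_H = 0.267 × 972 = 259.5 J, so Q_C = Q_H − W = 712.5 J.
Entropy balance on the reservoirs: −Q_H/T_H = -1.987 J/K, +Q_C/T_C = 2.415 J/K.
ΔS_univ = −Q_H/T_H + Q_C/T_C = 0.428 J/K (> 0, since η = 0.267 < η_Carnot = 0.397).

ΔS_univ ≈ 0.428 J/K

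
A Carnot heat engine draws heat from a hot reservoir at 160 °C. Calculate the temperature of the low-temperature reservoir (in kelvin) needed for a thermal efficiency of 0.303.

T_C ≈ 302 K

T_H = 160 °C → 160 + 273.15 = 433.15 K.
From η = 1 − T_C/T_H, T_C = T_H·(1 − η) = 433.15 × (1 − 0.303) = 302 K.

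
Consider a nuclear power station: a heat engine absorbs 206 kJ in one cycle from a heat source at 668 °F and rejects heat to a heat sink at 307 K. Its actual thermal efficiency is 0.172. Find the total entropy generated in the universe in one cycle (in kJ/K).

ΔS_univ ≈ 0.2268 kJ/K

T_H = 668 °F → (668 − 32) × 5/9 = 353.33 °C = 626.48 K.
W = η·Q_H = 0.172 × 206 = 35.43 kJ, so Q_C = Q_H − W = 170.6 kJ.
The hot reservoir loses entropy Q_H/T_H = 206/626.48 = 0.3288 kJ/K; the cold reservoir gains Q_C/T_C = 170.6/307.00 = 0.5556 kJ/K.
ΔS_univ = −Q_H/T_H + Q_C/T_C = 0.2268 kJ/K (> 0, since η = 0.172 < η_Carnot = 0.510).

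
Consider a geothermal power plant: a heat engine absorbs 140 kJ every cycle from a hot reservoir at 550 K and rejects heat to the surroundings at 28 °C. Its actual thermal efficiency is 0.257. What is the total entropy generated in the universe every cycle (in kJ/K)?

T_C = 28 °C → 28 + 273.15 = 301.15 K.
W = η·Q_H = 0.257 × 140 = 35.98 kJ, so Q_C = Q_H − W = 104.0 kJ.
The hot reservoir loses entropy Q_H/T_H = 140/550.00 = 0.2545 kJ/K; the cold reservoir gains Q_C/T_C = 104.0/301.15 = 0.3454 kJ/K.
ΔS_univ = −Q_H/T_H + Q_C/T_C = 0.0909 kJ/K (> 0, since η = 0.257 < η_Carnot = 0.452).

ΔS_univ ≈ 0.0909 kJ/K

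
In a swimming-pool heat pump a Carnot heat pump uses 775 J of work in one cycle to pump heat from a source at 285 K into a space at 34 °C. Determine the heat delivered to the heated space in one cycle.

T_H = 34 °C → 34 + 273.15 = 307.15 K.
The Carnot heat-pump COP is COP_HP = T_H/(T_H − T_C) = 307.15/22.15 = 13.8668.
Q_H = COP_HP · W = 13.8668 × 775 = 10700 J.

Q_H ≈ 10700 J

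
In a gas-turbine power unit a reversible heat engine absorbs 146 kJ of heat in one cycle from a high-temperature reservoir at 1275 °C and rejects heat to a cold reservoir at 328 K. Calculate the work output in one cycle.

W ≈ 115 kJ

T_H = 1275 °C → 1275 + 273.15 = 1548.15 K.
Since the cycle is reversible, η = 1 − T_C/T_H = 1 − 328.00/1548.15 = 0.7881.
W = η·Q_H = 0.7881 × 146 = 115 kJ.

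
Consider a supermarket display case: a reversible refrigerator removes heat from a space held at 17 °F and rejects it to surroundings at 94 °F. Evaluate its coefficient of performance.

COP_R ≈ 6.19

T_H = 94 °F → (94 − 32) × 5/9 = 34.44 °C = 307.59 K.
T_C = 17 °F → (17 − 32) × 5/9 = -8.33 °C = 264.82 K.
COP_R = T_C/(T_H − T_C) = 264.82/(307.59 − 264.82) = 6.19.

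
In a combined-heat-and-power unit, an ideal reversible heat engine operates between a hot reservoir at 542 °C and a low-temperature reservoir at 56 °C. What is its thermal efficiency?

η ≈ 0.596

T_H = 542 °C → 542 + 273.15 = 815.15 K.
T_C = 56 °C → 56 + 273.15 = 329.15 K.
For a reversible engine, η = 1 − T_C/T_H = 1 − 329.15/815.15 = 0.596.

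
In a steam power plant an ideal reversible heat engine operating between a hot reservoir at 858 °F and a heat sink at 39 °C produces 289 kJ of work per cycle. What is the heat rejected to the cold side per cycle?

Q_C ≈ 215 kJ

T_H = 858 °F → (858 − 32) × 5/9 = 458.89 °C = 732.04 K.
T_C = 39 °C → 39 + 273.15 = 312.15 K.
The Carnot efficiency is η = 1 − T_C/T_H = 1 − 312.15/732.04 = 0.5736.
Since Q_C/Q_H = T_C/T_H and Q_H = W/η, Q_C = W·T_C/(T_H − T_C) = 289 × 312.15/419.89 = 215 kJ.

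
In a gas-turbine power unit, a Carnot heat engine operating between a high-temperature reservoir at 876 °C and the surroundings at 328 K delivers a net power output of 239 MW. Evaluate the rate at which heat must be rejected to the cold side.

T_H = 876 °C → 876 + 273.15 = 1149.15 K.
η_rev = 1 − T_C/T_H = 1 − 328.00/1149.15 = 0.7146.
Since Q_C/Q_H = T_C/T_H and Q_H = W/η, Q_C = W·T_C/(T_H − T_C) = 239 × 328.00/821.15 = 95.47 MW.

Q̇_C ≈ 95.47 MW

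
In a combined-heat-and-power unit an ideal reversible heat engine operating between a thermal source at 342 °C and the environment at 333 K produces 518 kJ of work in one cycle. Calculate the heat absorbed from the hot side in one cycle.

Q_H ≈ 1129 kJ

T_H = 342 °C → 342 + 273.15 = 615.15 K.
Carnot efficiency: η = 1 − T_C/T_H = 1 − 333.00/615.15 = 0.4587.
Q_H = W/η = 518/0.4587 = 1129 kJ.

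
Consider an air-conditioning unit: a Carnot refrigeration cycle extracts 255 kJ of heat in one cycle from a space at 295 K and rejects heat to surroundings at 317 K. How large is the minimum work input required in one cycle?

W_in ≈ 19.0 kJ

COP_R = T_C/(T_H − T_C) = 295.00/22.00 = 13.4091.
W = Q_C/COP_R = 255/13.4091 = 19.0 kJ.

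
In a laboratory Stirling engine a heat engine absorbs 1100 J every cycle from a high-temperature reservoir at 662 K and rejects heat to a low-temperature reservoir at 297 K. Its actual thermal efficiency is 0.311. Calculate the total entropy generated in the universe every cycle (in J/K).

ΔS_univ ≈ 0.890 J/K

W = η·Q_H = 0.311 × 1100 = 342.1 J, so Q_C = Q_H − W = 757.9 J.
The hot reservoir loses entropy Q_H/T_H = 1100/662.00 = 1.662 J/K; the cold reservoir gains Q_C/T_C = 757.9/297.00 = 2.552 J/K.
ΔS_univ = −Q_H/T_H + Q_C/T_C = 0.890 J/K (> 0, since η = 0.311 < η_Carnot = 0.551).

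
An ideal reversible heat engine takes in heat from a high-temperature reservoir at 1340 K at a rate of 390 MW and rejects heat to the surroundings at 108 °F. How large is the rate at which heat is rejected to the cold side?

T_C = 108 °F → (108 − 32) × 5/9 = 42.22 °C = 315.37 K.
Since the cycle is reversible, η = 1 − T_C/T_H = 1 − 315.37/1340.00 = 0.7646.
For a reversible cycle Q_C/Q_H = T_C/T_H, so Q_C = 390 × 315.37/1340.00 = 91.8 MW.

Q̇_C ≈ 91.8 MW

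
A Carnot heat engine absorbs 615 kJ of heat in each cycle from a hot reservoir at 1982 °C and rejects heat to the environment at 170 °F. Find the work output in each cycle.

W ≈ 520 kJ

T_H = 1982 °C → 1982 + 273.15 = 2255.15 K.
T_C = 170 °F → (170 − 32) × 5/9 = 76.67 °C = 349.82 K.
Since the cycle is reversible, η = 1 − T_C/T_H = 1 − 349.82/2255.15 = 0.8449.
W = η·Q_H = 0.8449 × 615 = 520 kJ.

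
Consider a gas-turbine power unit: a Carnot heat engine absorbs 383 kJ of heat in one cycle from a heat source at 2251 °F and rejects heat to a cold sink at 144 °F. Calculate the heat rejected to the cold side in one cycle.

Q_C ≈ 85.3 kJ

T_H = 2251 °F → (2251 − 32) × 5/9 = 1232.78 °C = 1505.93 K.
T_C = 144 °F → (144 − 32) × 5/9 = 62.22 °C = 335.37 K.
The Carnot efficiency is η = 1 − T_C/T_H = 1 − 335.37/1505.93 = 0.7773.
For a reversible cycle Q_C/Q_H = T_C/T_H, so Q_C = 383 × 335.37/1505.93 = 85.3 kJ.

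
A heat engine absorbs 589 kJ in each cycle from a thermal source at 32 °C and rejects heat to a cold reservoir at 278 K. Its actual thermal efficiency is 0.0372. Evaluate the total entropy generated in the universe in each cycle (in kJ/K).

T_H = 32 °C → 32 + 273.15 = 305.15 K.
W = η·Q_H = 0.0372 × 589 = 21.91 kJ, so Q_C = Q_H − W = 567.1 kJ.
The hot reservoir loses entropy Q_H/T_H = 589/305.15 = 1.930 kJ/K; the cold reservoir gains Q_C/T_C = 567.1/278.00 = 2.040 kJ/K.
ΔS_univ = −Q_H/T_H + Q_C/T_C = 0.110 kJ/K (> 0, since η = 0.0372 < η_Carnot = 0.089).

ΔS_univ ≈ 0.110 kJ/K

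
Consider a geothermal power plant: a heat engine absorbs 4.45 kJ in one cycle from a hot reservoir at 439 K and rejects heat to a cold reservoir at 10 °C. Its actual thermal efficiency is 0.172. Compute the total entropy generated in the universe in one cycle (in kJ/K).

T_C = 10 °C → 10 + 273.15 = 283.15 K.
W = η·Q_H = 0.172 × 4.45 = 0.7654 kJ, so Q_C = Q_H − W = 3.685 kJ.
Reservoir entropy changes: ΔS_H = −Q_H/T_H = −4.45/439.00 = -0.01014 kJ/K and ΔS_C = +Q_C/T_C = 3.685/283.15 = 0.01301 kJ/K.
ΔS_univ = −Q_H/T_H + Q_C/T_C = 0.002876 kJ/K (> 0, since η = 0.172 < η_Carnot = 0.355).

ΔS_univ ≈ 0.002876 kJ/K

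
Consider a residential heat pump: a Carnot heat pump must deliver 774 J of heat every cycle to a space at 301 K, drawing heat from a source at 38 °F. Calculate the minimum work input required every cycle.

T_C = 38 °F → (38 − 32) × 5/9 = 3.33 °C = 276.48 K.
The Carnot heat-pump COP is COP_HP = T_H/(T_H − T_C) = 301.00/24.52 = 12.2774.
W = Q_H/COP_HP = 774/12.2774 = 63.0 J.

W_in ≈ 63.0 J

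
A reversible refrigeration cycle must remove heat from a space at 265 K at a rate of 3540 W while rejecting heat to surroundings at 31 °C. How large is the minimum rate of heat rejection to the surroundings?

Q̇_H ≈ 4063 W

T_H = 31 °C → 31 + 273.15 = 304.15 K.
For a reversible cycle Q_H/Q_C = T_H/T_C, so Q_H = Q_C·T_H/T_C = 3540 × 304.15/265.00 = 4063 W.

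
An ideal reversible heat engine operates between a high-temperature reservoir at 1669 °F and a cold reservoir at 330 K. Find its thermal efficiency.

η ≈ 0.721

T_H = 1669 °F → (1669 − 32) × 5/9 = 909.44 °C = 1182.59 K.
For a reversible engine, η = 1 − T_C/T_H = 1 − 330.00/1182.59 = 0.721.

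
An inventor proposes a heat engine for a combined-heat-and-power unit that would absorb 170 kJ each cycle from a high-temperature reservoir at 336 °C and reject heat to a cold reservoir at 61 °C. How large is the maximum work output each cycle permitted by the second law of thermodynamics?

T_H = 336 °C → 336 + 273.15 = 609.15 K.
T_C = 61 °C → 61 + 273.15 = 334.15 K.
The second-law ceiling is the Carnot efficiency, η_max = 1 − T_C/T_H = 1 − 334.15/609.15 = 0.4514.
W_max = η_max · Q_H = 0.4514 × 170 = 76.7 kJ.

W_max ≈ 76.7 kJ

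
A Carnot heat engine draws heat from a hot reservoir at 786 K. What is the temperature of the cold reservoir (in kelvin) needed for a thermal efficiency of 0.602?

From η = 1 − T_C/T_H, T_C = T_H·(1 − η) = 786.00 × (1 − 0.602) = 312.8 K.

T_C ≈ 312.8 K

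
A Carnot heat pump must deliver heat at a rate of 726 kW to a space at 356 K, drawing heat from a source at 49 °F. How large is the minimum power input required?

Ẇ_in ≈ 149.7 kW

T_C = 49 °F → (49 − 32) × 5/9 = 9.44 °C = 282.59 K.
COP_HP = T_H/(T_H − T_C) = 356.00/73.41 = 4.8498.
W = Q_H/COP_HP = 726/4.8498 = 149.7 kW.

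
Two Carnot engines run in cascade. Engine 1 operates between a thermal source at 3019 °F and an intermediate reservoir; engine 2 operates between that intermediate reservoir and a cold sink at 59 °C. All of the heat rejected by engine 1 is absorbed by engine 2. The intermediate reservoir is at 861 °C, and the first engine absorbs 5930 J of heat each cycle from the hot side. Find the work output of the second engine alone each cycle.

W₂ ≈ 2460 J

T_H = 3019 °F → (3019 − 32) × 5/9 = 1659.44 °C = 1932.59 K.
T_C = 59 °C → 59 + 273.15 = 332.15 K.
T_m = 861 °C → 861 + 273.15 = 1134.15 K.
Heat entering the second stage: Q_m = Q_H·(T_m/T_H) = 5930 × 1134.15/1932.59 = 3480 J.
Second-stage efficiency η₂ = 1 − T_C/T_m = 1 − 332.15/1134.15 = 0.7071, so W₂ = η₂·Q_m = 2460 J.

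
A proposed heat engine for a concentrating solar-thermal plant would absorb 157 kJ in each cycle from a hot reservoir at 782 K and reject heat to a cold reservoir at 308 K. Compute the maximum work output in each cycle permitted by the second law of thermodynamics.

No engine can exceed the Carnot limit: η_max = 1 − T_C/T_H = 1 − 308.00/782.00 = 0.6061.
W_max = η_max · Q_H = 0.6061 × 157 = 95.2 kJ.

W_max ≈ 95.2 kJ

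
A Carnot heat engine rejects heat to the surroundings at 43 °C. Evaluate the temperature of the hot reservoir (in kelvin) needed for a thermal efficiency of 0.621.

T_H ≈ 834 K

T_C = 43 °C → 43 + 273.15 = 316.15 K.
From η = 1 − T_C/T_H, solving for T_H gives T_H = T_C/(1 − η) = 316.15/(1 − 0.621) = 834 K.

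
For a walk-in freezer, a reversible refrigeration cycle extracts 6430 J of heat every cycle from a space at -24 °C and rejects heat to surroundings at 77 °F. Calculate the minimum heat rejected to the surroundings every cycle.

Q_H ≈ 7690 J

T_H = 77 °F → (77 − 32) × 5/9 = 25.00 °C = 298.15 K.
T_C = -24 °C → -24 + 273.15 = 249.15 K.
For a reversible cycle Q_H/Q_C = T_H/T_C, so Q_H = Q_C·T_H/T_C = 6430 × 298.15/249.15 = 7690 J.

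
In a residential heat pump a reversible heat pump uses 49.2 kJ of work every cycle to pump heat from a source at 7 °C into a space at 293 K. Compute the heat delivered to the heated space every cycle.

Q_H ≈ 1122 kJ

T_C = 7 °C → 7 + 273.15 = 280.15 K.
Reversible heating COP: COP_HP = T_H/(T_H − T_C) = 293.00/12.85 = 22.8016.
Q_H = COP_HP · W = 22.8016 × 49.2 = 1122 kJ.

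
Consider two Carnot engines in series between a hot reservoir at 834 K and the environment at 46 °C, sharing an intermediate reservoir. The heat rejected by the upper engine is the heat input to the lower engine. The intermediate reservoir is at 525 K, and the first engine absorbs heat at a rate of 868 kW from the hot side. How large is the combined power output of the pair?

T_C = 46 °C → 46 + 273.15 = 319.15 K.
Two reversible stages in series are equivalent to a single Carnot engine between T_H and T_C, so η_total = 1 − T_C/T_H = 1 − 319.15/834.00 = 0.6173.
W_total = η_total · Q_H = 0.6173 × 868 = 536 kW.

Ẇ_total ≈ 536 kW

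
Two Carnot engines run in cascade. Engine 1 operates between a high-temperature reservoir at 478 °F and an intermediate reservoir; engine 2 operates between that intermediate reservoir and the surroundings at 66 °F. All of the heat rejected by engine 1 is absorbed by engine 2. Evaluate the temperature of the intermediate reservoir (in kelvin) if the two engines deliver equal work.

T_H = 478 °F → (478 − 32) × 5/9 = 247.78 °C = 520.93 K.
T_C = 66 °F → (66 − 32) × 5/9 = 18.89 °C = 292.04 K.
For reversible stages Q_m = Q_H·(T_m/T_H). Setting W₁ = Q_H(1 − T_m/T_H) equal to W₂ = Q_m(1 − T_C/T_m) = Q_H·(T_m − T_C)/T_H gives T_H − T_m = T_m − T_C, so T_m = (T_H + T_C)/2 = (520.93 + 292.04)/2 = 406 K.

T_m ≈ 406 K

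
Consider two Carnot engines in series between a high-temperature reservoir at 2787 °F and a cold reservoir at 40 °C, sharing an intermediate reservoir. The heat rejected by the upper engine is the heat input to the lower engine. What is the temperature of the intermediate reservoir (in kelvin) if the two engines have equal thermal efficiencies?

T_m ≈ 751.6 K

T_H = 2787 °F → (2787 − 32) × 5/9 = 1530.56 °C = 1803.71 K.
T_C = 40 °C → 40 + 273.15 = 313.15 K.
Equal efficiencies require 1 − T_m/T_H = 1 − T_C/T_m, i.e. T_m/T_H = T_C/T_m, so T_m = √(T_H·T_C) = √(1803.71 × 313.15) = 751.6 K.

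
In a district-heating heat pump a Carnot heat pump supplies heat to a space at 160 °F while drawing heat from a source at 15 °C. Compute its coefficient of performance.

COP_HP ≈ 6.135

T_H = 160 °F → (160 − 32) × 5/9 = 71.11 °C = 344.26 K.
T_C = 15 °C → 15 + 273.15 = 288.15 K.
The Carnot heat-pump COP is COP_HP = T_H/(T_H − T_C) = 344.26/(344.26 − 288.15) = 6.135.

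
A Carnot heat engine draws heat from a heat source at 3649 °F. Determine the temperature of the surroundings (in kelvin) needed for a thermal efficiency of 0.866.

T_C ≈ 306 K

T_H = 3649 °F → (3649 − 32) × 5/9 = 2009.44 °C = 2282.59 K.
From η = 1 − T_C/T_H, T_C = T_H·(1 − η) = 2282.59 × (1 − 0.866) = 306 K.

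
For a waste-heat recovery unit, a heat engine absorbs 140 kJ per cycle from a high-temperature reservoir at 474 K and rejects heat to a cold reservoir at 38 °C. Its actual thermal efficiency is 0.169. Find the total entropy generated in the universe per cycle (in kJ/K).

ΔS_univ ≈ 0.0785 kJ/K

T_C = 38 °C → 38 + 273.15 = 311.15 K.
W = η·Q_H = 0.169 × 140 = 23.66 kJ, so Q_C = Q_H − W = 116.3 kJ.
Reservoir entropy changes: ΔS_H = −Q_H/T_H = −140/474.00 = -0.2954 kJ/K and ΔS_C = +Q_C/T_C = 116.3/311.15 = 0.3739 kJ/K.
ΔS_univ = −Q_H/T_H + Q_C/T_C = 0.0785 kJ/K (> 0, since η = 0.169 < η_Carnot = 0.344).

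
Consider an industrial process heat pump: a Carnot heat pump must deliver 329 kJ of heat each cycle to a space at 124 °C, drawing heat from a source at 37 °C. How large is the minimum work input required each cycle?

W_in ≈ 72.1 kJ

T_H = 124 °C → 124 + 273.15 = 397.15 K.
T_C = 37 °C → 37 + 273.15 = 310.15 K.
COP_HP = T_H/(T_H − T_C) = 397.15/87.00 = 4.5649.
W = Q_H/COP_HP = 329/4.5649 = 72.1 kJ.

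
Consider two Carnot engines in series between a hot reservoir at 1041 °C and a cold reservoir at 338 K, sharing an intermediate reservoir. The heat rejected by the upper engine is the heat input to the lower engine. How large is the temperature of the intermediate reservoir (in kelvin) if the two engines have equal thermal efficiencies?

T_m ≈ 666 K

T_H = 1041 °C → 1041 + 273.15 = 1314.15 K.
Equal efficiencies require 1 − T_m/T_H = 1 − T_C/T_m, i.e. T_m/T_H = T_C/T_m, so T_m = √(T_H·T_C) = √(1314.15 × 338.00) = 666 K.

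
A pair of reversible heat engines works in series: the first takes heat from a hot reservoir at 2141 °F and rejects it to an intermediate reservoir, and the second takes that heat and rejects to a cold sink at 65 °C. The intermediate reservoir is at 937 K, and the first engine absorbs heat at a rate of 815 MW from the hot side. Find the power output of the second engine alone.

T_H = 2141 °F → (2141 − 32) × 5/9 = 1171.67 °C = 1444.82 K.
T_C = 65 °C → 65 + 273.15 = 338.15 K.
Heat entering the second stage: Q_m = Q_H·(T_m/T_H) = 815 × 937.00/1444.82 = 529 MW.
Second-stage efficiency η₂ = 1 − T_C/T_m = 1 − 338.15/937.00 = 0.6391, so W₂ = η₂·Q_m = 338 MW.

Ẇ₂ ≈ 338 MW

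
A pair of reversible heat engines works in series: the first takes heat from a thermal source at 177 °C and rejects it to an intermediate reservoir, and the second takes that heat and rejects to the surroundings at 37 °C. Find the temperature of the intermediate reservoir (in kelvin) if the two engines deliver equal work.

T_H = 177 °C → 177 + 273.15 = 450.15 K.
T_C = 37 °C → 37 + 273.15 = 310.15 K.
For reversible stages Q_m = Q_H·(T_m/T_H). Setting W₁ = Q_H(1 − T_m/T_H) equal to W₂ = Q_m(1 − T_C/T_m) = Q_H·(T_m − T_C)/T_H gives T_H − T_m = T_m − T_C, so T_m = (T_H + T_C)/2 = (450.15 + 310.15)/2 = 380 K.

T_m ≈ 380 K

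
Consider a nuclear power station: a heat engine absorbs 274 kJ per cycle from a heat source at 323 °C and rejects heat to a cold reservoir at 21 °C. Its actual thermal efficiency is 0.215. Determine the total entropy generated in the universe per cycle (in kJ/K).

ΔS_univ ≈ 0.2716 kJ/K

T_H = 323 °C → 323 + 273.15 = 596.15 K.
T_C = 21 °C → 21 + 273.15 = 294.15 K.
W = η·Q_H = 0.215 × 274 = 58.91 kJ, so Q_C = Q_H − W = 215.1 kJ.
The hot reservoir loses entropy Q_H/T_H = 274/596.15 = 0.4596 kJ/K; the cold reservoir gains Q_C/T_C = 215.1/294.15 = 0.7312 kJ/K.
ΔS_univ = −Q_H/T_H + Q_C/T_C = 0.2716 kJ/K (> 0, since η = 0.215 < η_Carnot = 0.507).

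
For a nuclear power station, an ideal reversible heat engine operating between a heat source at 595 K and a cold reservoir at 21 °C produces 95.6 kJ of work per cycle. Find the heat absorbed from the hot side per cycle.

Q_H ≈ 189 kJ

T_C = 21 °C → 21 + 273.15 = 294.15 K.
Carnot efficiency: η = 1 − T_C/T_H = 1 − 294.15/595.00 = 0.5056.
Q_H = W/η = 95.6/0.5056 = 189 kJ.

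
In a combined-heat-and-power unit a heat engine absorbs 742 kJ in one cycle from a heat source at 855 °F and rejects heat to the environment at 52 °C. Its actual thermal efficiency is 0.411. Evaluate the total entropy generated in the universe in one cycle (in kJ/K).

ΔS_univ ≈ 0.328 kJ/K

T_H = 855 °F → (855 − 32) × 5/9 = 457.22 °C = 730.37 K.
T_C = 52 °C → 52 + 273.15 = 325.15 K.
W = η·Q_H = 0.411 × 742 = 305.0 kJ, so Q_C = Q_H − W = 437.0 kJ.
The hot reservoir loses entropy Q_H/T_H = 742/730.37 = 1.016 kJ/K; the cold reservoir gains Q_C/T_C = 437.0/325.15 = 1.344 kJ/K.
ΔS_univ = −Q_H/T_H + Q_C/T_C = 0.328 kJ/K (> 0, since η = 0.411 < η_Carnot = 0.555).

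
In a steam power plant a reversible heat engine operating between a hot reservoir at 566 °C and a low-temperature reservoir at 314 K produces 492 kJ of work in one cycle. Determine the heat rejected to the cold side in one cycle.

T_H = 566 °C → 566 + 273.15 = 839.15 K.
Since the cycle is reversible, η = 1 − T_C/T_H = 1 − 314.00/839.15 = 0.6258.
Since Q_C/Q_H = T_C/T_H and Q_H = W/η, Q_C = W·T_C/(T_H − T_C) = 492 × 314.00/525.15 = 294 kJ.

Q_C ≈ 294 kJ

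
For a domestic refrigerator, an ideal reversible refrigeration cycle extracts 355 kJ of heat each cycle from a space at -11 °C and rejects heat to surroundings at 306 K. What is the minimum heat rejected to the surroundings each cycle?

Q_H ≈ 414 kJ

T_C = -11 °C → -11 + 273.15 = 262.15 K.
For a reversible cycle Q_H/Q_C = T_H/T_C, so Q_H = Q_C·T_H/T_C = 355 × 306.00/262.15 = 414 kJ.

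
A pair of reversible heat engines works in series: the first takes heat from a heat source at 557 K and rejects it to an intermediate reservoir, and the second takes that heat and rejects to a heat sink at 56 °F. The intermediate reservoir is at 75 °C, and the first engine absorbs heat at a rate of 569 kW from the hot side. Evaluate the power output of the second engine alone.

Ẇ₂ ≈ 63.0 kW

T_C = 56 °F → (56 − 32) × 5/9 = 13.33 °C = 286.48 K.
T_m = 75 °C → 75 + 273.15 = 348.15 K.
Heat entering the second stage: Q_m = Q_H·(T_m/T_H) = 569 × 348.15/557.00 = 356 kW.
Second-stage efficiency η₂ = 1 − T_C/T_m = 1 − 286.48/348.15 = 0.1771, so W₂ = η₂·Q_m = 63.0 kW.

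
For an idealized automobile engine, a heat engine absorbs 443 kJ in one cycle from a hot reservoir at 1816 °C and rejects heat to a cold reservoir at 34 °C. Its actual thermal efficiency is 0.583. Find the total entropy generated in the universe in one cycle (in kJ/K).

T_H = 1816 °C → 1816 + 273.15 = 2089.15 K.
T_C = 34 °C → 34 + 273.15 = 307.15 K.
W = η·Q_H = 0.583 × 443 = 258.3 kJ, so Q_C = Q_H − W = 184.7 kJ.
Entropy balance on the reservoirs: −Q_H/T_H = -0.2120 kJ/K, +Q_C/T_C = 0.6014 kJ/K.
ΔS_univ = −Q_H/T_H + Q_C/T_C = 0.389 kJ/K (> 0, since η = 0.583 < η_Carnot = 0.853).

ΔS_univ ≈ 0.389 kJ/K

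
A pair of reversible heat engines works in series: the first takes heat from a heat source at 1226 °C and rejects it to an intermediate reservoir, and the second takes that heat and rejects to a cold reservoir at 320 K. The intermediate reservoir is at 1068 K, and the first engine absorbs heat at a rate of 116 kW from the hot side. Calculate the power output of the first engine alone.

Ẇ₁ ≈ 33.4 kW

T_H = 1226 °C → 1226 + 273.15 = 1499.15 K.
First-stage efficiency η₁ = 1 − T_m/T_H = 1 − 1068.00/1499.15 = 0.2876.
W₁ = η₁·Q_H = 0.2876 × 116 = 33.4 kW.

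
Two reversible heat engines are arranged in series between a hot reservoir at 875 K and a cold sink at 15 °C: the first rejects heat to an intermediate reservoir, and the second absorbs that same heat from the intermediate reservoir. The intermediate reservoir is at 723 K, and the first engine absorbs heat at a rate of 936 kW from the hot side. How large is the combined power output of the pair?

T_C = 15 °C → 15 + 273.15 = 288.15 K.
Two reversible stages in series are equivalent to a single Carnot engine between T_H and T_C, so η_total = 1 − T_C/T_H = 1 − 288.15/875.00 = 0.6707.
W_total = η_total · Q_H = 0.6707 × 936 = 628 kW.

Ẇ_total ≈ 628 kW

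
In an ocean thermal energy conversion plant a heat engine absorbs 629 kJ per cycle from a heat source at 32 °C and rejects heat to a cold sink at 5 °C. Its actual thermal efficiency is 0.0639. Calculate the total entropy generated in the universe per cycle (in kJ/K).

ΔS_univ ≈ 0.05559 kJ/K

T_H = 32 °C → 32 + 273.15 = 305.15 K.
T_C = 5 °C → 5 + 273.15 = 278.15 K.
W = η·Q_H = 0.0639 × 629 = 40.19 kJ, so Q_C = Q_H − W = 588.8 kJ.
Entropy balance on the reservoirs: −Q_H/T_H = -2.061 kJ/K, +Q_C/T_C = 2.117 kJ/K.
ΔS_univ = −Q_H/T_H + Q_C/T_C = 0.05559 kJ/K (> 0, since η = 0.0639 < η_Carnot = 0.088).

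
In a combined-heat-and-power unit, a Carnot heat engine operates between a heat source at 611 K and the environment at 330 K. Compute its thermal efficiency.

η ≈ 0.4599

The Carnot efficiency is η = 1 − T_C/T_H = 1 − 330.00/611.00 = 0.4599.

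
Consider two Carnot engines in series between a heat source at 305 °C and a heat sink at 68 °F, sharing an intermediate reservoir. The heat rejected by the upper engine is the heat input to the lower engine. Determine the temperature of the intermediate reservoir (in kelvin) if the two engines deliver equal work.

T_m ≈ 436 K

T_H = 305 °C → 305 + 273.15 = 578.15 K.
T_C = 68 °F → (68 − 32) × 5/9 = 20.00 °C = 293.15 K.
For reversible stages Q_m = Q_H·(T_m/T_H). Setting W₁ = Q_H(1 − T_m/T_H) equal to W₂ = Q_m(1 − T_C/T_m) = Q_H·(T_m − T_C)/T_H gives T_H − T_m = T_m − T_C, so T_m = (T_H + T_C)/2 = (578.15 + 293.15)/2 = 436 K.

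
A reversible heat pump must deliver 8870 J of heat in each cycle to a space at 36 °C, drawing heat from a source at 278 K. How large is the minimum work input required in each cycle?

T_H = 36 °C → 36 + 273.15 = 309.15 K.
COP_HP = T_H/(T_H − T_C) = 309.15/31.15 = 9.9246.
W = Q_H/COP_HP = 8870/9.9246 = 894 J.

W_in ≈ 894 J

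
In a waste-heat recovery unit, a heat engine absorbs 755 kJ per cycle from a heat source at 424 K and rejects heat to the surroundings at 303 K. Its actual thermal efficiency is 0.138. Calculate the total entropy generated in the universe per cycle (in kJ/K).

W = η·Q_H = 0.138 × 755 = 104.2 kJ, so Q_C = Q_H − W = 650.8 kJ.
Reservoir entropy changes: ΔS_H = −Q_H/T_H = −755/424.00 = -1.781 kJ/K and ΔS_C = +Q_C/T_C = 650.8/303.00 = 2.148 kJ/K.
ΔS_univ = −Q_H/T_H + Q_C/T_C = 0.367 kJ/K (> 0, since η = 0.138 < η_Carnot = 0.285).

ΔS_univ ≈ 0.367 kJ/K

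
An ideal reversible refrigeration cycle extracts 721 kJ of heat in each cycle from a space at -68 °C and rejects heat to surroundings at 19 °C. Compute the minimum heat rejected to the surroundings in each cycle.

T_H = 19 °C → 19 + 273.15 = 292.15 K.
T_C = -68 °C → -68 + 273.15 = 205.15 K.
For a reversible cycle Q_H/Q_C = T_H/T_C, so Q_H = Q_C·T_H/T_C = 721 × 292.15/205.15 = 1030 kJ.

Q_H ≈ 1030 kJ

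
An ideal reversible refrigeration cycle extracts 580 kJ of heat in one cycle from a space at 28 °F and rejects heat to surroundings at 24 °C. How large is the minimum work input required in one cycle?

W_in ≈ 56.1 kJ

T_H = 24 °C → 24 + 273.15 = 297.15 K.
T_C = 28 °F → (28 − 32) × 5/9 = -2.22 °C = 270.93 K.
COP_R = T_C/(T_H − T_C) = 270.93/26.22 = 10.3320.
W = Q_C/COP_R = 580/10.3320 = 56.1 kJ.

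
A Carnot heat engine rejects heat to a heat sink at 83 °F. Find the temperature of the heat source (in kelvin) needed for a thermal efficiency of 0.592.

T_C = 83 °F → (83 − 32) × 5/9 = 28.33 °C = 301.48 K.
From η = 1 − T_C/T_H, solving for T_H gives T_H = T_C/(1 − η) = 301.48/(1 − 0.592) = 738.9 K.

T_H ≈ 738.9 K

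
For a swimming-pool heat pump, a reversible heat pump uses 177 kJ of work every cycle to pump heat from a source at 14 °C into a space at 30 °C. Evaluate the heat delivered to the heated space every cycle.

T_H = 30 °C → 30 + 273.15 = 303.15 K.
T_C = 14 °C → 14 + 273.15 = 287.15 K.
The Carnot heat-pump COP is COP_HP = T_H/(T_H − T_C) = 303.15/16.00 = 18.9469.
Q_H = COP_HP · W = 18.9469 × 177 = 3354 kJ.

Q_H ≈ 3354 kJ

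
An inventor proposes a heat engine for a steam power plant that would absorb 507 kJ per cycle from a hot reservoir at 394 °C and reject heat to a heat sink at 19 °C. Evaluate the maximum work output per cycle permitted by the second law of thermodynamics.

T_H = 394 °C → 394 + 273.15 = 667.15 K.
T_C = 19 °C → 19 + 273.15 = 292.15 K.
The second-law ceiling is the Carnot efficiency, η_max = 1 − T_C/T_H = 1 − 292.15/667.15 = 0.5621.
W_max = η_max · Q_H = 0.5621 × 507 = 285 kJ.

W_max ≈ 285 kJ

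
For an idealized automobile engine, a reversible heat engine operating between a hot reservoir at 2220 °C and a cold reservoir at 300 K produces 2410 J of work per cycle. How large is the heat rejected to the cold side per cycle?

T_H = 2220 °C → 2220 + 273.15 = 2493.15 K.
Carnot efficiency: η = 1 − T_C/T_H = 1 − 300.00/2493.15 = 0.8797.
Since Q_C/Q_H = T_C/T_H and Q_H = W/η, Q_C = W·T_C/(T_H − T_C) = 2410 × 300.00/2193.15 = 330 J.

Q_C ≈ 330 J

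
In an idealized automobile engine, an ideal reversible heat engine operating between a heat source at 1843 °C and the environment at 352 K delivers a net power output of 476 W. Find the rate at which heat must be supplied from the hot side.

Q̇_H ≈ 571.0 W

T_H = 1843 °C → 1843 + 273.15 = 2116.15 K.
η_rev = 1 − T_C/T_H = 1 − 352.00/2116.15 = 0.8337.
Q_H = W/η = 476/0.8337 = 571.0 W.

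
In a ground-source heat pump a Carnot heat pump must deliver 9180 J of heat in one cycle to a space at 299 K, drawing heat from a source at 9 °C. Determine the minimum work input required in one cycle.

T_C = 9 °C → 9 + 273.15 = 282.15 K.
COP_HP = T_H/(T_H − T_C) = 299.00/16.85 = 17.7448.
W = Q_H/COP_HP = 9180/17.7448 = 517 J.

W_in ≈ 517 J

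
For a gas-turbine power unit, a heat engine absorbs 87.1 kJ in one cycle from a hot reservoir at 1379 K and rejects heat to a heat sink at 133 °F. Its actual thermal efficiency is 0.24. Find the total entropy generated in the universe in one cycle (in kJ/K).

T_C = 133 °F → (133 − 32) × 5/9 = 56.11 °C = 329.26 K.
W = η·Q_H = 0.24 × 87.1 = 20.90 kJ, so Q_C = Q_H − W = 66.20 kJ.
Entropy balance on the reservoirs: −Q_H/T_H = -0.06316 kJ/K, +Q_C/T_C = 0.2010 kJ/K.
ΔS_univ = −Q_H/T_H + Q_C/T_C = 0.138 kJ/K (> 0, since η = 0.24 < η_Carnot = 0.761).

ΔS_univ ≈ 0.138 kJ/K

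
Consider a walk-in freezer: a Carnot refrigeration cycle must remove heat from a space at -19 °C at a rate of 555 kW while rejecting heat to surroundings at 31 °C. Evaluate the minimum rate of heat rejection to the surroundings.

T_H = 31 °C → 31 + 273.15 = 304.15 K.
T_C = -19 °C → -19 + 273.15 = 254.15 K.
For a reversible cycle Q_H/Q_C = T_H/T_C, so Q_H = Q_C·T_H/T_C = 555 × 304.15/254.15 = 664.2 kW.

Q̇_H ≈ 664.2 kW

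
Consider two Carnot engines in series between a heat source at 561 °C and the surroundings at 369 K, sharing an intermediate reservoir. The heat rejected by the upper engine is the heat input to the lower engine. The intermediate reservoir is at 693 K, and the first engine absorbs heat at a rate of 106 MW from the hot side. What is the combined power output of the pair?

Ẇ_total ≈ 59.1 MW

T_H = 561 °C → 561 + 273.15 = 834.15 K.
Two reversible stages in series are equivalent to a single Carnot engine between T_H and T_C, so η_total = 1 − T_C/T_H = 1 − 369.00/834.15 = 0.5576.
W_total = η_total · Q_H = 0.5576 × 106 = 59.1 MW.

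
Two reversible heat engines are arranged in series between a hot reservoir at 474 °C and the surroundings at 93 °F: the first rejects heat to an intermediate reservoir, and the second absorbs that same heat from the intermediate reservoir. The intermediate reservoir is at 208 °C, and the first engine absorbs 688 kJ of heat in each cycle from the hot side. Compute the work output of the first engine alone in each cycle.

T_H = 474 °C → 474 + 273.15 = 747.15 K.
T_C = 93 °F → (93 − 32) × 5/9 = 33.89 °C = 307.04 K.
T_m = 208 °C → 208 + 273.15 = 481.15 K.
First-stage efficiency η₁ = 1 − T_m/T_H = 1 − 481.15/747.15 = 0.3560.
W₁ = η₁·Q_H = 0.3560 × 688 = 245 kJ.

W₁ ≈ 245 kJ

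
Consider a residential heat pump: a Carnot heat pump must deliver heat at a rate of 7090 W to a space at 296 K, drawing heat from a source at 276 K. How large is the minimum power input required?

Ẇ_in ≈ 479 W

The Carnot heat-pump COP is COP_HP = T_H/(T_H − T_C) = 296.00/20.00 = 14.8000.
W = Q_H/COP_HP = 7090/14.8000 = 479 W.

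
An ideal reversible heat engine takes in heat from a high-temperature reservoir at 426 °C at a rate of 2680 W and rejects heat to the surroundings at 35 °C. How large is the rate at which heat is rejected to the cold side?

Q̇_C ≈ 1181 W

T_H = 426 °C → 426 + 273.15 = 699.15 K.
T_C = 35 °C → 35 + 273.15 = 308.15 K.
Since the cycle is reversible, η = 1 − T_C/T_H = 1 − 308.15/699.15 = 0.5593.
For a reversible cycle Q_C/Q_H = T_C/T_H, so Q_C = 2680 × 308.15/699.15 = 1181 W.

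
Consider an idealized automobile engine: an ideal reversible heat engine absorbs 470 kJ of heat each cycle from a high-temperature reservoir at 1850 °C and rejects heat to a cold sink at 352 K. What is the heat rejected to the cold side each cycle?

Q_C ≈ 77.92 kJ

T_H = 1850 °C → 1850 + 273.15 = 2123.15 K.
Carnot efficiency: η = 1 − T_C/T_H = 1 − 352.00/2123.15 = 0.8342.
For a reversible cycle Q_C/Q_H = T_C/T_H, so Q_C = 470 × 352.00/2123.15 = 77.92 kJ.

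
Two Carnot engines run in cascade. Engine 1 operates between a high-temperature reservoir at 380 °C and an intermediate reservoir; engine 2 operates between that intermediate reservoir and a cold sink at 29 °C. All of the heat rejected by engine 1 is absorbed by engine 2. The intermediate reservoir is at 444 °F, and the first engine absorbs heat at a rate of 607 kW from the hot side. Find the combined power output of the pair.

T_H = 380 °C → 380 + 273.15 = 653.15 K.
T_C = 29 °C → 29 + 273.15 = 302.15 K.
Two reversible stages in series are equivalent to a single Carnot engine between T_H and T_C, so η_total = 1 − T_C/T_H = 1 − 302.15/653.15 = 0.5374.
W_total = η_total · Q_H = 0.5374 × 607 = 326 kW.

Ẇ_total ≈ 326 kW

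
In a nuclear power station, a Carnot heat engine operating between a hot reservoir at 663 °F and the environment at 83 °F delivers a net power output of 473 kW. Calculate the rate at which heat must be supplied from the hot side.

T_H = 663 °F → (663 − 32) × 5/9 = 350.56 °C = 623.71 K.
T_C = 83 °F → (83 − 32) × 5/9 = 28.33 °C = 301.48 K.
η_rev = 1 − T_C/T_H = 1 − 301.48/623.71 = 0.5166.
Q_H = W/η = 473/0.5166 = 916 kW.

Q̇_H ≈ 916 kW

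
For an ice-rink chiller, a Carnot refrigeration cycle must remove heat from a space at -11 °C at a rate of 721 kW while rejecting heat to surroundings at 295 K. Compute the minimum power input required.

Ẇ_in ≈ 90.35 kW

T_C = -11 °C → -11 + 273.15 = 262.15 K.
The reversible coefficient of performance is COP_R = T_C/(T_H − T_C) = 262.15/32.85 = 7.9802.
W = Q_C/COP_R = 721/7.9802 = 90.35 kW.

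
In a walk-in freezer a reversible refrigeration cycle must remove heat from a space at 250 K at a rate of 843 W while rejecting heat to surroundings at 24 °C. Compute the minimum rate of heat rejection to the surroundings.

T_H = 24 °C → 24 + 273.15 = 297.15 K.
For a reversible cycle Q_H/Q_C = T_H/T_C, so Q_H = Q_C·T_H/T_C = 843 × 297.15/250.00 = 1000 W.

Q̇_H ≈ 1000 W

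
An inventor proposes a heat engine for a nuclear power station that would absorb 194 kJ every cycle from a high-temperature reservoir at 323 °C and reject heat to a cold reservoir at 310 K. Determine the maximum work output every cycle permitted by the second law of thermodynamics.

W_max ≈ 93.1 kJ

T_H = 323 °C → 323 + 273.15 = 596.15 K.
By the Carnot theorem, η_max = 1 − T_C/T_H = 1 − 310.00/596.15 = 0.4800.
W_max = η_max · Q_H = 0.4800 × 194 = 93.1 kJ.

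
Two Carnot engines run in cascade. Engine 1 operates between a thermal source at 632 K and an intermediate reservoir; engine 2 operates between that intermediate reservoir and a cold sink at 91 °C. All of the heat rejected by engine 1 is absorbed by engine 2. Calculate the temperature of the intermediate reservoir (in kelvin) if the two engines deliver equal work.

T_m ≈ 498 K

T_C = 91 °C → 91 + 273.15 = 364.15 K.
For reversible stages Q_m = Q_H·(T_m/T_H). Setting W₁ = Q_H(1 − T_m/T_H) equal to W₂ = Q_m(1 − T_C/T_m) = Q_H·(T_m − T_C)/T_H gives T_H − T_m = T_m − T_C, so T_m = (T_H + T_C)/2 = (632.00 + 364.15)/2 = 498 K.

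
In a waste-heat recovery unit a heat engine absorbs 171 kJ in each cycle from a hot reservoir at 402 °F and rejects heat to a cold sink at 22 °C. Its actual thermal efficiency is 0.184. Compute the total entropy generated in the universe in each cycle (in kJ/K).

ΔS_univ ≈ 0.116 kJ/K

T_H = 402 °F → (402 − 32) × 5/9 = 205.56 °C = 478.71 K.
T_C = 22 °C → 22 + 273.15 = 295.15 K.
W = η·Q_H = 0.184 × 171 = 31.46 kJ, so Q_C = Q_H − W = 139.5 kJ.
The hot reservoir loses entropy Q_H/T_H = 171/478.71 = 0.3572 kJ/K; the cold reservoir gains Q_C/T_C = 139.5/295.15 = 0.4728 kJ/K.
ΔS_univ = −Q_H/T_H + Q_C/T_C = 0.116 kJ/K (> 0, since η = 0.184 < η_Carnot = 0.383).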